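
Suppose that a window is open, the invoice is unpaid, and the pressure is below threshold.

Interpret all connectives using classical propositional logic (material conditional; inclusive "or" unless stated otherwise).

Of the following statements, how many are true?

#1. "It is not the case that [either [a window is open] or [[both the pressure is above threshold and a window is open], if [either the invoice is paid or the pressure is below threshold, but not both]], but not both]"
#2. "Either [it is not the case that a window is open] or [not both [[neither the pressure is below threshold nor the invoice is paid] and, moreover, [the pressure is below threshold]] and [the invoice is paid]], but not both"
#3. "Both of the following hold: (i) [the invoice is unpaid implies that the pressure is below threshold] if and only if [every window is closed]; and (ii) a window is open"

Let P = "a window is open" (T), Q = "the invoice is paid" (F), R = "the pressure is above threshold" (F).

#1: Parsed as ¬(P ⊕ ((Q ⊕ ¬R) → (R ∧ P)))

¬R = ¬F = T
Q ⊕ ¬R = F ⊕ T = T
R ∧ P = F ∧ T = F
(Q ⊕ ¬R) → (R ∧ P) = T → F = F
P ⊕ ((Q ⊕ ¬R) → (R ∧ P)) = T ⊕ F = T
¬(P ⊕ ((Q ⊕ ¬R) → (R ∧ P))) = ¬T = F
So #1 is false.

#2: Parsed as ¬P ⊕ (((¬R ↓ Q) ∧ ¬R) ↑ Q)

¬P = ¬T = F
¬R = ¬F = T
¬R ↓ Q = T ↓ F = F
¬R = ¬F = T
(¬R ↓ Q) ∧ ¬R = F ∧ T = F
((¬R ↓ Q) ∧ ¬R) ↑ Q = F ↑ F = T
¬P ⊕ (((¬R ↓ Q) ∧ ¬R) ↑ Q) = F ⊕ T = T
Hence #2 is true.

#3: This is ((¬Q → ¬R) ↔ ¬P) ∧ P.

¬Q = ¬F = T
¬R = ¬F = T
¬Q → ¬R = T → T = T
¬P = ¬T = F
(¬Q → ¬R) ↔ ¬P = T ↔ F = F
((¬Q → ¬R) ↔ ¬P) ∧ P = F ∧ T = F
So #3 is false.

Count: 1.

1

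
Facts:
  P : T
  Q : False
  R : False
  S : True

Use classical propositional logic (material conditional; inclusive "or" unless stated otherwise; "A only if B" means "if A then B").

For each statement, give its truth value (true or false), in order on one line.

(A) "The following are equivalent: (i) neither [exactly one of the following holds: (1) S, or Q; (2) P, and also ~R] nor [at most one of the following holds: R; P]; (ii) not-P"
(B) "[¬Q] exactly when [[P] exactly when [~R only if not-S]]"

(A): In symbols: (((S | Q) xor (P & ~R)) nor (R nand P)) <-> ~P

S | Q = T | F = T
~R = ~F = T
P & ~R = T & T = T
(S | Q) xor (P & ~R) = T xor T = F
R nand P = F nand T = T
((S | Q) xor (P & ~R)) nor (R nand P) = F nor T = F
~P = ~T = F
(((S | Q) xor (P & ~R)) nor (R nand P)) <-> ~P = F <-> F = T
Thus (A) is true.

(B): Parsed as ~Q <-> (P <-> (~R -> ~S))

~Q = ~F = T
~R = ~F = T
~S = ~T = F
~R -> ~S = T -> F = F
P <-> (~R -> ~S) = T <-> F = F
~Q <-> (P <-> (~R -> ~S)) = T <-> F = F
So (B) is false.

(A) True; (B) False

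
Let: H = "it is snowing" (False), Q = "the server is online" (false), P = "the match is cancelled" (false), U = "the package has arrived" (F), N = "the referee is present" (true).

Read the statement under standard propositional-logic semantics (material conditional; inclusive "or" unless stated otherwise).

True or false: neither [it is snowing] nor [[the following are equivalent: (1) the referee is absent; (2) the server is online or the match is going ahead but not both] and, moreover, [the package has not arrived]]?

This is H nor ((not N iff (Q xor not P)) and not U).

not N = not True = False
not P = not False = True
Q xor not P = False xor True = True
not N iff (Q xor not P) = False iff True = False
not U = not False = True
(not N iff (Q xor not P)) and not U = False and True = False
H nor ((not N iff (Q xor not P)) and not U) = False nor False = True

The statement is true.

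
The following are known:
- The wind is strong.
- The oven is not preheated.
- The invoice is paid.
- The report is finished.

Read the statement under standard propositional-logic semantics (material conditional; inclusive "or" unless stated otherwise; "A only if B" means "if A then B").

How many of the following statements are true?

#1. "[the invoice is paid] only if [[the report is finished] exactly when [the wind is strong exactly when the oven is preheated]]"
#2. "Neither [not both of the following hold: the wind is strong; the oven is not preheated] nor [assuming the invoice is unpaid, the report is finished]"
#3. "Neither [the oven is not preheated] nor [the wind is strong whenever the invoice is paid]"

Let R = "the invoice is paid" (T), S = "the report is finished" (T), P = "the wind is strong" (T), Q = "the oven is preheated" (F).

#1: Formalization: R -> (S <-> (P <-> Q))

P <-> Q = T <-> F = F
S <-> (P <-> Q) = T <-> F = F
R -> (S <-> (P <-> Q)) = T -> F = F
So #1 is false.

#2: Parsed as (P nand ~Q) nor (~R -> S)

~Q = ~F = T
P nand ~Q = T nand T = F
~R = ~T = F
~R -> S = F -> T = T
(P nand ~Q) nor (~R -> S) = F nor T = F
Hence #2 is false.

#3: Parsed as ~Q nor (R -> P)

~Q = ~F = T
R -> P = T -> T = T
~Q nor (R -> P) = T nor T = F
So #3 is false.

0 of the 3 statements are true (none).

0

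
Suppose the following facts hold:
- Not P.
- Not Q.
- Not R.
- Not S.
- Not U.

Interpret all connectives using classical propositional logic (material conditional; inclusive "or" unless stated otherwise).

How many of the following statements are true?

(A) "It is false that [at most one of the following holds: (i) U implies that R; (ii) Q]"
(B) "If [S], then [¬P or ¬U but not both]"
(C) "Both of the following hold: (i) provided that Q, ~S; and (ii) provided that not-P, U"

1

(A): Parsed as ¬((U → R) ↑ Q)

U → R = F → F = T
(U → R) ↑ Q = T ↑ F = T
¬((U → R) ↑ Q) = ¬T = F
Thus (A) is false.

(B): Parsed as S → (¬P ⊕ ¬U)

¬P = ¬F = T
¬U = ¬F = T
¬P ⊕ ¬U = T ⊕ T = F
S → (¬P ⊕ ¬U) = F → F = T
So (B) is true.

(C): Formalization: (Q → ¬S) ∧ (¬P → U)

¬S = ¬F = T
Q → ¬S = F → T = T
¬P = ¬F = T
¬P → U = T → F = F
(Q → ¬S) ∧ (¬P → U) = T ∧ F = F
Thus (C) is false.

True statements: 1 ((B)).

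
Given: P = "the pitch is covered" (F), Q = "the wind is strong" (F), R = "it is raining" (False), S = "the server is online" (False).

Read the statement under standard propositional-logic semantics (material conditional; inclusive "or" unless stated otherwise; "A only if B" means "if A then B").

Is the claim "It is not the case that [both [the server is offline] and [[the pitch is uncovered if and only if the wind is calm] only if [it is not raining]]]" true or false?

False

Values: S=F, P=F, Q=F, R=F.
Parsed as ¬(¬S ∧ ((¬P ↔ ¬Q) → ¬R))

¬S = ¬F = T
¬P = ¬F = T
¬Q = ¬F = T
¬P ↔ ¬Q = T ↔ T = T
¬R = ¬F = T
(¬P ↔ ¬Q) → ¬R = T → T = T
¬S ∧ ((¬P ↔ ¬Q) → ¬R) = T ∧ T = T
¬(¬S ∧ ((¬P ↔ ¬Q) → ¬R)) = ¬T = F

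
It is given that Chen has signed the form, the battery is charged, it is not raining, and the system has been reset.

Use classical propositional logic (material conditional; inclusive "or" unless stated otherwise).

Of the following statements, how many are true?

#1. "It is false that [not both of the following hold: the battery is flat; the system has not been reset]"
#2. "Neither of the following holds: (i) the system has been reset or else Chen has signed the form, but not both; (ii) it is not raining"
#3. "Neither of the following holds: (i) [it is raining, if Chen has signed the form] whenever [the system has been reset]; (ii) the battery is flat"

1

Let L = "the battery is charged" (T), W = "the system has been reset" (T), G = "Chen has signed the form" (T), P = "it is raining" (F).

#1: Formalization: ¬(¬L ↑ ¬W)

¬L = ¬T = F
¬W = ¬T = F
¬L ↑ ¬W = F ↑ F = T
¬(¬L ↑ ¬W) = ¬T = F
Thus #1 is false.

#2: This is (W ⊕ G) ↓ ¬P.

W ⊕ G = T ⊕ T = F
¬P = ¬F = T
(W ⊕ G) ↓ ¬P = F ↓ T = F
So #2 is false.

#3: Formalization: (W → (G → P)) ↓ ¬L

G → P = T → F = F
W → (G → P) = T → F = F
¬L = ¬T = F
(W → (G → P)) ↓ ¬L = F ↓ F = T
So #3 is true.

True statements: 1 (#3).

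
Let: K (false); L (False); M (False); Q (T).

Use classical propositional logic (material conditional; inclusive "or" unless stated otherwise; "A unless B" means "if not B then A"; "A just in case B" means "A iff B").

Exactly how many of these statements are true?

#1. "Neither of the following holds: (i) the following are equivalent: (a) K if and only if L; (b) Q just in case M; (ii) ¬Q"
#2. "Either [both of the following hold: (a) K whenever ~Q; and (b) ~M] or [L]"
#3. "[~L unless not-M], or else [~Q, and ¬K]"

3

#1: In symbols: ((K <-> L) <-> (Q <-> M)) nor ~Q

K <-> L = F <-> F = T
Q <-> M = T <-> F = F
(K <-> L) <-> (Q <-> M) = T <-> F = F
~Q = ~T = F
((K <-> L) <-> (Q <-> M)) nor ~Q = F nor F = T
Hence #1 is true.

#2: Formalization: ((~Q -> K) & ~M) | L

~Q = ~T = F
~Q -> K = F -> F = T
~M = ~F = T
(~Q -> K) & ~M = T & T = T
((~Q -> K) & ~M) | L = T | F = T
Hence #2 is true.

#3: In symbols: (~L | ~M) | (~Q & ~K)

~L = ~F = T
~M = ~F = T
~L | ~M = T | T = T
~Q = ~T = F
~K = ~F = T
~Q & ~K = F & T = F
(~L | ~M) | (~Q & ~K) = T | F = T
Hence #3 is true.

Count: 3.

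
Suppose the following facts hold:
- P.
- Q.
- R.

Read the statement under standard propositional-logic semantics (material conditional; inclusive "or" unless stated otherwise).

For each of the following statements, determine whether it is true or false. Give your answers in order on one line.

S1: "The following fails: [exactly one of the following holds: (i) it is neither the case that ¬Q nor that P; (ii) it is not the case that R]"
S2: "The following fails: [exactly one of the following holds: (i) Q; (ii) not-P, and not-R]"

S1 T, S2 F

S1: Parsed as ~((~Q nor P) xor ~R)

~Q = ~T = F
~Q nor P = F nor T = F
~R = ~T = F
(~Q nor P) xor ~R = F xor F = F
~((~Q nor P) xor ~R) = ~F = T
Thus S1 is true.

S2: In symbols: ~(Q xor (~P & ~R))

~P = ~T = F
~R = ~T = F
~P & ~R = F & F = F
Q xor (~P & ~R) = T xor F = T
~(Q xor (~P & ~R)) = ~T = F
So S2 is false.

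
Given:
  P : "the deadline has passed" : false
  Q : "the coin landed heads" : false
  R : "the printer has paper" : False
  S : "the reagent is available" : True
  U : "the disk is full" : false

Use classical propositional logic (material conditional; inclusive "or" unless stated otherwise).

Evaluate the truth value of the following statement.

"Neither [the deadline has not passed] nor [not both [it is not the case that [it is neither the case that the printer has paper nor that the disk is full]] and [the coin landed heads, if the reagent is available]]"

false

In symbols: not P nor (not (R nor U) nand (S -> Q))

not P = not False = True
R nor U = False nor False = True
not (R nor U) = not True = False
S -> Q = True -> False = False
not (R nor U) nand (S -> Q) = False nand False = True
not P nor (not (R nor U) nand (S -> Q)) = True nor True = False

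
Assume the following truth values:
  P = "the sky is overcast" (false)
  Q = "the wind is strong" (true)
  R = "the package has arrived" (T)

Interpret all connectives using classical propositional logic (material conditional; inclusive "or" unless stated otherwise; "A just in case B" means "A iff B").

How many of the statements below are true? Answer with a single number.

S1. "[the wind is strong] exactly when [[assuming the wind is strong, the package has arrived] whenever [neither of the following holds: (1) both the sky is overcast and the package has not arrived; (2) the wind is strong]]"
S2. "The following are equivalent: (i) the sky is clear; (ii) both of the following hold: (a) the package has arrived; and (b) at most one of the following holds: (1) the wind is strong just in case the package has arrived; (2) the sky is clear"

1

S1: In symbols: Q <-> (((P & ~R) nor Q) -> (Q -> R))

~R = ~T = F
P & ~R = F & F = F
(P & ~R) nor Q = F nor T = F
Q -> R = T -> T = T
((P & ~R) nor Q) -> (Q -> R) = F -> T = T
Q <-> (((P & ~R) nor Q) -> (Q -> R)) = T <-> T = T
Thus S1 is true.

S2: This is ~P <-> (R & ((Q <-> R) nand ~P)).

~P = ~F = T
Q <-> R = T <-> T = T
~P = ~F = T
(Q <-> R) nand ~P = T nand T = F
R & ((Q <-> R) nand ~P) = T & F = F
~P <-> (R & ((Q <-> R) nand ~P)) = T <-> F = F
So S2 is false.

1 of the 2 statements is true (S1).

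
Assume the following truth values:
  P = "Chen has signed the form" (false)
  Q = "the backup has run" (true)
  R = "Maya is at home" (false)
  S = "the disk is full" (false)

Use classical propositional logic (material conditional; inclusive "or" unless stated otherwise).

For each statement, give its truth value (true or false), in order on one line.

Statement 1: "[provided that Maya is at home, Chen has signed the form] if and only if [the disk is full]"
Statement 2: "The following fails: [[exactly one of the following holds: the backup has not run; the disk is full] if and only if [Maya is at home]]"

Statement 1 False, Statement 2 False

Statement 1: Parsed as (R → P) ↔ S

R → P = F → F = T
(R → P) ↔ S = T ↔ F = F
Thus Statement 1 is false.

Statement 2: Parsed as ¬((¬Q ⊕ S) ↔ R)

¬Q = ¬T = F
¬Q ⊕ S = F ⊕ F = F
(¬Q ⊕ S) ↔ R = F ↔ F = T
¬((¬Q ⊕ S) ↔ R) = ¬T = F
So Statement 2 is false.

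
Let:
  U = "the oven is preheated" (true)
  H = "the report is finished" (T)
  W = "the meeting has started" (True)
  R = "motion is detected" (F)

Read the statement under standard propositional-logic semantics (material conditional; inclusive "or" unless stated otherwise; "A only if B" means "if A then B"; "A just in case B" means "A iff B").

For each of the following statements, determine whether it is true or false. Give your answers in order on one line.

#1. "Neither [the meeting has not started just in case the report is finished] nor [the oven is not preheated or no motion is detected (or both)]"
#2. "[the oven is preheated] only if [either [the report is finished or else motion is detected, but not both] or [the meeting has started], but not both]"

#1: Formalization: (~W <-> H) nor (~U | ~R)

~W = ~T = F
~W <-> H = F <-> T = F
~U = ~T = F
~R = ~F = T
~U | ~R = F | T = T
(~W <-> H) nor (~U | ~R) = F nor T = F
Thus #1 is false.

#2: This is U -> ((H xor R) xor W).

H xor R = T xor F = T
(H xor R) xor W = T xor T = F
U -> ((H xor R) xor W) = T -> F = F
Thus #2 is false.

#1 False / #2 False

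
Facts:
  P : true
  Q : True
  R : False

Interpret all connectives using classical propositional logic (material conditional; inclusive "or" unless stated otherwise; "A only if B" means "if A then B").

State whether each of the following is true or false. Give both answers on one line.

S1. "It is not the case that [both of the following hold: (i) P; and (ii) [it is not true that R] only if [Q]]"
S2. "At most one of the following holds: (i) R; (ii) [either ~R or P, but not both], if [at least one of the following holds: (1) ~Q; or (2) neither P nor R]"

S1: In symbols: ¬(P ∧ (¬R → Q))

¬R = ¬F = T
¬R → Q = T → T = T
P ∧ (¬R → Q) = T ∧ T = T
¬(P ∧ (¬R → Q)) = ¬T = F
So S1 is false.

S2: In symbols: R ↑ ((¬Q ∨ (P ↓ R)) → (¬R ⊕ P))

¬Q = ¬T = F
P ↓ R = T ↓ F = F
¬Q ∨ (P ↓ R) = F ∨ F = F
¬R = ¬F = T
¬R ⊕ P = T ⊕ T = F
(¬Q ∨ (P ↓ R)) → (¬R ⊕ P) = F → F = T
R ↑ ((¬Q ∨ (P ↓ R)) → (¬R ⊕ P)) = F ↑ T = T
Hence S2 is true.

S1 F / S2 T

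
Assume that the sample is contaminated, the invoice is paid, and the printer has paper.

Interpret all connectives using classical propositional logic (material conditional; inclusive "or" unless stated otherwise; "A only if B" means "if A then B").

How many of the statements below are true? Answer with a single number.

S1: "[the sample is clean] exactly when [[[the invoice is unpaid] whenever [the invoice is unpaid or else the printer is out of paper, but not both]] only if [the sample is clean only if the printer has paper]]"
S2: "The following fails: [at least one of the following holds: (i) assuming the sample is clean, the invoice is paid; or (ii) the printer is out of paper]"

0

Let U = "the sample is contaminated" (T), Q = "the invoice is paid" (T), G = "the printer has paper" (T).

S1: In symbols: ¬U ↔ (((¬Q ⊕ ¬G) → ¬Q) → (¬U → G))

¬U = ¬T = F
¬Q = ¬T = F
¬G = ¬T = F
¬Q ⊕ ¬G = F ⊕ F = F
¬Q = ¬T = F
(¬Q ⊕ ¬G) → ¬Q = F → F = T
¬U = ¬T = F
¬U → G = F → T = T
((¬Q ⊕ ¬G) → ¬Q) → (¬U → G) = T → T = T
¬U ↔ (((¬Q ⊕ ¬G) → ¬Q) → (¬U → G)) = F ↔ T = F
So S1 is false.

S2: Parsed as ¬((¬U → Q) ∨ ¬G)

¬U = ¬T = F
¬U → Q = F → T = T
¬G = ¬T = F
(¬U → Q) ∨ ¬G = T ∨ F = T
¬((¬U → Q) ∨ ¬G) = ¬T = F
Hence S2 is false.

Count: 0.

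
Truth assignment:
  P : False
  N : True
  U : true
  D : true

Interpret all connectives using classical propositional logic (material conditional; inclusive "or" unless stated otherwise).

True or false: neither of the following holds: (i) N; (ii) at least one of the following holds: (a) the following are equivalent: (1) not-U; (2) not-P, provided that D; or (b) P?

In symbols: N nor ((~U <-> (D -> ~P)) | P)

~U = ~T = F
~P = ~F = T
D -> ~P = T -> T = T
~U <-> (D -> ~P) = F <-> T = F
(~U <-> (D -> ~P)) | P = F | F = F
N nor ((~U <-> (D -> ~P)) | P) = T nor F = F

The statement is false.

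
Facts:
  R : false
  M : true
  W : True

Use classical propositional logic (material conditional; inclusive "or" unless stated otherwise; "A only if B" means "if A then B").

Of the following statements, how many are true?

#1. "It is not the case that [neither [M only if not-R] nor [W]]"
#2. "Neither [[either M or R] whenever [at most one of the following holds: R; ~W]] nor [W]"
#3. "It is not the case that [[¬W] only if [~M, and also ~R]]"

1

#1: This is ~((M -> ~R) nor W).

~R = ~F = T
M -> ~R = T -> T = T
(M -> ~R) nor W = T nor T = F
~((M -> ~R) nor W) = ~F = T
So #1 is true.

#2: This is ((R nand ~W) -> (M | R)) nor W.

~W = ~T = F
R nand ~W = F nand F = T
M | R = T | F = T
(R nand ~W) -> (M | R) = T -> T = T
((R nand ~W) -> (M | R)) nor W = T nor T = F
Hence #2 is false.

#3: Formalization: ~(~W -> (~M & ~R))

~W = ~T = F
~M = ~T = F
~R = ~F = T
~M & ~R = F & T = F
~W -> (~M & ~R) = F -> F = T
~(~W -> (~M & ~R)) = ~T = F
Thus #3 is false.

True statements: 1 (#1).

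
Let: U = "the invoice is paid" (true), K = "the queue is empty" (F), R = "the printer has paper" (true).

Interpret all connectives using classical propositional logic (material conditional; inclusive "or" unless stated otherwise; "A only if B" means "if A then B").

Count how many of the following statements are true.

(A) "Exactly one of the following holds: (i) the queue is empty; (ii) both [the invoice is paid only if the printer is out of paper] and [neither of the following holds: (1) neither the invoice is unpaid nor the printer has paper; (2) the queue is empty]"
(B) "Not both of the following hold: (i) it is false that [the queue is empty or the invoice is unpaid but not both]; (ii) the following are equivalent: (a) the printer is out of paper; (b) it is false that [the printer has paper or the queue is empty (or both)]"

(A): Parsed as K xor ((U -> ~R) & ((~U nor R) nor K))

~R = ~T = F
U -> ~R = T -> F = F
~U = ~T = F
~U nor R = F nor T = F
(~U nor R) nor K = F nor F = T
(U -> ~R) & ((~U nor R) nor K) = F & T = F
K xor ((U -> ~R) & ((~U nor R) nor K)) = F xor F = F
So (A) is false.

(B): This is ~(K xor ~U) nand (~R <-> ~(R | K)).

~U = ~T = F
K xor ~U = F xor F = F
~(K xor ~U) = ~F = T
~R = ~T = F
R | K = T | F = T
~(R | K) = ~T = F
~R <-> ~(R | K) = F <-> F = T
~(K xor ~U) nand (~R <-> ~(R | K)) = T nand T = F
Hence (B) is false.

Count: 0.

0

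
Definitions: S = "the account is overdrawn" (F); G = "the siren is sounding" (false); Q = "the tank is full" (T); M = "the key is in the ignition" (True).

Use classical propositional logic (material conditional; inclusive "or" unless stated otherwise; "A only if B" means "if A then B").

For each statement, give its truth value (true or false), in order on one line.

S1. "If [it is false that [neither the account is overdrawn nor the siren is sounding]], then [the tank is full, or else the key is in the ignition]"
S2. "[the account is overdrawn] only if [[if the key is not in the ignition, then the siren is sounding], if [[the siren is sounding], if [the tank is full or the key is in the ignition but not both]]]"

S1 True / S2 True

S1: This is ¬(S ↓ G) → (Q ∨ M).

S ↓ G = F ↓ F = T
¬(S ↓ G) = ¬T = F
Q ∨ M = T ∨ T = T
¬(S ↓ G) → (Q ∨ M) = F → T = T
So S1 is true.

S2: In symbols: S → (((Q ⊕ M) → G) → (¬M → G))

Q ⊕ M = T ⊕ T = F
(Q ⊕ M) → G = F → F = T
¬M = ¬T = F
¬M → G = F → F = T
((Q ⊕ M) → G) → (¬M → G) = T → T = T
S → (((Q ⊕ M) → G) → (¬M → G)) = F → T = T
So S2 is true.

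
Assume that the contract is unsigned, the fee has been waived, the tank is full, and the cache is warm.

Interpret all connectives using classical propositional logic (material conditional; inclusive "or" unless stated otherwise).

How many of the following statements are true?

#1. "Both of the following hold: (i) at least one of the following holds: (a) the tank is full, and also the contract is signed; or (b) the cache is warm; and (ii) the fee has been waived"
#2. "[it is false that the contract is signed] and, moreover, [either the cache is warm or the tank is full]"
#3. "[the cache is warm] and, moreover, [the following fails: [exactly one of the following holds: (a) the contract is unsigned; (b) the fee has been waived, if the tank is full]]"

Let R = "the tank is full" (True), P = "the contract is signed" (False), S = "the cache is warm" (True), Q = "the fee has been waived" (True).

#1: Parsed as ((R and P) or S) and Q

R and P = True and False = False
(R and P) or S = False or True = True
((R and P) or S) and Q = True and True = True
So #1 is true.

#2: Formalization: not P and (S or R)

not P = not False = True
S or R = True or True = True
not P and (S or R) = True and True = True
So #2 is true.

#3: In symbols: S and not (not P xor (R -> Q))

not P = not False = True
R -> Q = True -> True = True
not P xor (R -> Q) = True xor True = False
not (not P xor (R -> Q)) = not False = True
S and not (not P xor (R -> Q)) = True and True = True
So #3 is true.

Count: 3.

3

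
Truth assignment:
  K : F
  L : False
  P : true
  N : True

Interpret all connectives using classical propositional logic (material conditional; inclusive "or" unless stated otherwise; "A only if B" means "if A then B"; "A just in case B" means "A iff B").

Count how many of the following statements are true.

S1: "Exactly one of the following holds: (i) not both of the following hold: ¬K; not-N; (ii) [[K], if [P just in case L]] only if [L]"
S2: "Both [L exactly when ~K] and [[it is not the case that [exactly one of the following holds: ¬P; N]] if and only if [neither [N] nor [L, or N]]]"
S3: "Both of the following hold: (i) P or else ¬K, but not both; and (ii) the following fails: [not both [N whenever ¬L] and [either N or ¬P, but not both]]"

1

S1: Parsed as (¬K ↑ ¬N) ⊕ (((P ↔ L) → K) → L)

¬K = ¬F = T
¬N = ¬T = F
¬K ↑ ¬N = T ↑ F = T
P ↔ L = T ↔ F = F
(P ↔ L) → K = F → F = T
((P ↔ L) → K) → L = T → F = F
(¬K ↑ ¬N) ⊕ (((P ↔ L) → K) → L) = T ⊕ F = T
Thus S1 is true.

S2: In symbols: (L ↔ ¬K) ∧ (¬(¬P ⊕ N) ↔ (N ↓ (L ∨ N)))

¬K = ¬F = T
L ↔ ¬K = F ↔ T = F
¬P = ¬T = F
¬P ⊕ N = F ⊕ T = T
¬(¬P ⊕ N) = ¬T = F
L ∨ N = F ∨ T = T
N ↓ (L ∨ N) = T ↓ T = F
¬(¬P ⊕ N) ↔ (N ↓ (L ∨ N)) = F ↔ F = T
(L ↔ ¬K) ∧ (¬(¬P ⊕ N) ↔ (N ↓ (L ∨ N))) = F ∧ T = F
So S2 is false.

S3: In symbols: (P ⊕ ¬K) ∧ ¬((¬L → N) ↑ (N ⊕ ¬P))

¬K = ¬F = T
P ⊕ ¬K = T ⊕ T = F
¬L = ¬F = T
¬L → N = T → T = T
¬P = ¬T = F
N ⊕ ¬P = T ⊕ F = T
(¬L → N) ↑ (N ⊕ ¬P) = T ↑ T = F
¬((¬L → N) ↑ (N ⊕ ¬P)) = ¬F = T
(P ⊕ ¬K) ∧ ¬((¬L → N) ↑ (N ⊕ ¬P)) = F ∧ T = F
Hence S3 is false.

Count: 1.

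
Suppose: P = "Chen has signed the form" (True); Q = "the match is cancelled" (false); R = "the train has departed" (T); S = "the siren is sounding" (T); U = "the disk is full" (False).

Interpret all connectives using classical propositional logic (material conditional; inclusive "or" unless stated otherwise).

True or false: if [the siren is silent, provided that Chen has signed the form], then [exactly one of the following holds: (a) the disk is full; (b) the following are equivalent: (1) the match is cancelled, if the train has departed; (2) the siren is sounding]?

The statement is true.

Parsed as (P -> ~S) -> (U xor ((R -> Q) <-> S))

~S = ~T = F
P -> ~S = T -> F = F
R -> Q = T -> F = F
(R -> Q) <-> S = F <-> T = F
U xor ((R -> Q) <-> S) = F xor F = F
(P -> ~S) -> (U xor ((R -> Q) <-> S)) = F -> F = T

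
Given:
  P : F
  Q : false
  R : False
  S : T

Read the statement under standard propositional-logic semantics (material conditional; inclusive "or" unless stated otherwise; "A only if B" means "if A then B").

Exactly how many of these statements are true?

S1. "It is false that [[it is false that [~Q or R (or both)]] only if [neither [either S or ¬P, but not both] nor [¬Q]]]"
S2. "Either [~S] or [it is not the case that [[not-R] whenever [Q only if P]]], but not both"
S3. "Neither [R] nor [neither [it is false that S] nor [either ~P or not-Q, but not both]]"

0

S1: Formalization: not (not (not Q or R) -> ((S xor not P) nor not Q))

not Q = not False = True
not Q or R = True or False = True
not (not Q or R) = not True = False
not P = not False = True
S xor not P = True xor True = False
not Q = not False = True
(S xor not P) nor not Q = False nor True = False
not (not Q or R) -> ((S xor not P) nor not Q) = False -> False = True
not (not (not Q or R) -> ((S xor not P) nor not Q)) = not True = False
So S1 is false.

S2: This is not S xor not ((Q -> P) -> not R).

not S = not True = False
Q -> P = False -> False = True
not R = not False = True
(Q -> P) -> not R = True -> True = True
not ((Q -> P) -> not R) = not True = False
not S xor not ((Q -> P) -> not R) = False xor False = False
Thus S2 is false.

S3: In symbols: R nor (not S nor (not P xor not Q))

not S = not True = False
not P = not False = True
not Q = not False = True
not P xor not Q = True xor True = False
not S nor (not P xor not Q) = False nor False = True
R nor (not S nor (not P xor not Q)) = False nor True = False
Thus S3 is false.

True statements: 0 (none).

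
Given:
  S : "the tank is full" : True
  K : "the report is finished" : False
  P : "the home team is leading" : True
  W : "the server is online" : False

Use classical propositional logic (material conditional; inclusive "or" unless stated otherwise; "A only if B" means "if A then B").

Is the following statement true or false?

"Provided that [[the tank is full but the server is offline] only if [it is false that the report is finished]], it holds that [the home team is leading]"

In symbols: ((S ∧ ¬W) → ¬K) → P

¬W = ¬F = T
S ∧ ¬W = T ∧ T = T
¬K = ¬F = T
(S ∧ ¬W) → ¬K = T → T = T
((S ∧ ¬W) → ¬K) → P = T → T = T

true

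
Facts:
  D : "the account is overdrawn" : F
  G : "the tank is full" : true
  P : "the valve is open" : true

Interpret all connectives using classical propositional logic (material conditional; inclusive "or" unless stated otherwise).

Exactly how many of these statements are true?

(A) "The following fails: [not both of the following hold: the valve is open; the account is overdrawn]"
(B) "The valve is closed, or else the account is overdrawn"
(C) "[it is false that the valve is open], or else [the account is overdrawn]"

(A): This is ~(P nand D).

P nand D = T nand F = T
~(P nand D) = ~T = F
Hence (A) is false.

(B): This is ~P | D.

~P = ~T = F
~P | D = F | F = F
Thus (B) is false.

(C): This is ~P | D.

~P = ~T = F
~P | D = F | F = F
Hence (C) is false.

0 of the 3 statements are true (none).

0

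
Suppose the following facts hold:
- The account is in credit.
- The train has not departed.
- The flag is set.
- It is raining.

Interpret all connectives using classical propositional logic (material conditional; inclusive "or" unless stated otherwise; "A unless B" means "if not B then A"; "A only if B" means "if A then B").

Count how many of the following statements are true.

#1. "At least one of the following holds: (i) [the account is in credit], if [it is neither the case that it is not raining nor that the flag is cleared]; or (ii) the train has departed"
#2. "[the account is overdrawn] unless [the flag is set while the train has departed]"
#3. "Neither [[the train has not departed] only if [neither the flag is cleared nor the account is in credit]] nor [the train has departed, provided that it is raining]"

2

Let W = "it is raining" (T), M = "the flag is set" (T), P = "the account is overdrawn" (F), H = "the train has departed" (F).

#1: Parsed as ((~W nor ~M) -> ~P) | H

~W = ~T = F
~M = ~T = F
~W nor ~M = F nor F = T
~P = ~F = T
(~W nor ~M) -> ~P = T -> T = T
((~W nor ~M) -> ~P) | H = T | F = T
Hence #1 is true.

#2: Parsed as P | (M & H)

M & H = T & F = F
P | (M & H) = F | F = F
Thus #2 is false.

#3: Formalization: (~H -> (~M nor ~P)) nor (W -> H)

~H = ~F = T
~M = ~T = F
~P = ~F = T
~M nor ~P = F nor T = F
~H -> (~M nor ~P) = T -> F = F
W -> H = T -> F = F
(~H -> (~M nor ~P)) nor (W -> H) = F nor F = T
Thus #3 is true.

Count: 2.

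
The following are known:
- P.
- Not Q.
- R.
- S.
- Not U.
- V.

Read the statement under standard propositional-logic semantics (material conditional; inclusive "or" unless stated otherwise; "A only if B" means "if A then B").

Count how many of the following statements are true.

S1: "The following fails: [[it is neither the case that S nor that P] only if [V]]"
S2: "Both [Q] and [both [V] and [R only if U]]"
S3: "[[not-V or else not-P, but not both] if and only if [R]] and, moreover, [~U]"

S1: Parsed as ¬((S ↓ P) → V)

S ↓ P = T ↓ T = F
(S ↓ P) → V = F → T = T
¬((S ↓ P) → V) = ¬T = F
Hence S1 is false.

S2: This is Q ∧ (V ∧ (R → U)).

R → U = T → F = F
V ∧ (R → U) = T ∧ F = F
Q ∧ (V ∧ (R → U)) = F ∧ F = F
So S2 is false.

S3: In symbols: ((¬V ⊕ ¬P) ↔ R) ∧ ¬U

¬V = ¬T = F
¬P = ¬T = F
¬V ⊕ ¬P = F ⊕ F = F
(¬V ⊕ ¬P) ↔ R = F ↔ T = F
¬U = ¬F = T
((¬V ⊕ ¬P) ↔ R) ∧ ¬U = F ∧ T = F
Thus S3 is false.

True statements: 0 (none).

0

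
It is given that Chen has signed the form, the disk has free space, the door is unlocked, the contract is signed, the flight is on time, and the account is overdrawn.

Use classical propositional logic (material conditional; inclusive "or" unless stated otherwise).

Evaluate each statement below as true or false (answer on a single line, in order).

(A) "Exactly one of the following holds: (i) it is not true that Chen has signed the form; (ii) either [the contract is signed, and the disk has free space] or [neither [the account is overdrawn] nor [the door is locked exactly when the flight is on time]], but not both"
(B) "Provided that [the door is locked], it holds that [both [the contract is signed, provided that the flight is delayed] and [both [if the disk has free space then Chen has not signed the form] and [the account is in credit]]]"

(A) T, (B) T

Let V = "Chen has signed the form" (T), U = "the contract is signed" (T), S = "the disk is full" (F), H = "the account is overdrawn" (T), R = "the door is locked" (F), W = "the flight is delayed" (F).

(A): This is ~V xor ((U & ~S) xor (H nor (R <-> ~W))).

~V = ~T = F
~S = ~F = T
U & ~S = T & T = T
~W = ~F = T
R <-> ~W = F <-> T = F
H nor (R <-> ~W) = T nor F = F
(U & ~S) xor (H nor (R <-> ~W)) = T xor F = T
~V xor ((U & ~S) xor (H nor (R <-> ~W))) = F xor T = T
So (A) is true.

(B): In symbols: R -> ((W -> U) & ((~S -> ~V) & ~H))

W -> U = F -> T = T
~S = ~F = T
~V = ~T = F
~S -> ~V = T -> F = F
~H = ~T = F
(~S -> ~V) & ~H = F & F = F
(W -> U) & ((~S -> ~V) & ~H) = T & F = F
R -> ((W -> U) & ((~S -> ~V) & ~H)) = F -> F = T
Thus (B) is true.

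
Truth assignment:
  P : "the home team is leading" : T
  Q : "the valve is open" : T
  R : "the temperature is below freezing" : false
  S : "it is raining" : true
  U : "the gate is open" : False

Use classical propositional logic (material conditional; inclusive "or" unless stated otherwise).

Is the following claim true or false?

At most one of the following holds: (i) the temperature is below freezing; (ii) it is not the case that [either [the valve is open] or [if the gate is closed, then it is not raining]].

true

Parsed as R nand not (Q or (not U -> not S))

not U = not False = True
not S = not True = False
not U -> not S = True -> False = False
Q or (not U -> not S) = True or False = True
not (Q or (not U -> not S)) = not True = False
R nand not (Q or (not U -> not S)) = False nand False = True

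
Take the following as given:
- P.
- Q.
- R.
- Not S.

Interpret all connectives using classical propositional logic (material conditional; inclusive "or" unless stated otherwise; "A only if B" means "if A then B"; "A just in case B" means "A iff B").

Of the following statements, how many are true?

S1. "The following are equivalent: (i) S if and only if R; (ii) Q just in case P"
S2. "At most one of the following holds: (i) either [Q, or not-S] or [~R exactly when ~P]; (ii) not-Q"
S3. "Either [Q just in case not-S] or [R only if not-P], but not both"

S1: In symbols: (S iff R) iff (Q iff P)

S iff R = False iff True = False
Q iff P = True iff True = True
(S iff R) iff (Q iff P) = False iff True = False
Hence S1 is false.

S2: In symbols: ((Q or not S) or (not R iff not P)) nand not Q

not S = not False = True
Q or not S = True or True = True
not R = not True = False
not P = not True = False
not R iff not P = False iff False = True
(Q or not S) or (not R iff not P) = True or True = True
not Q = not True = False
((Q or not S) or (not R iff not P)) nand not Q = True nand False = True
Hence S2 is true.

S3: In symbols: (Q iff not S) xor (R -> not P)

not S = not False = True
Q iff not S = True iff True = True
not P = not True = False
R -> not P = True -> False = False
(Q iff not S) xor (R -> not P) = True xor False = True
Thus S3 is true.

True statements: 2 (S2, S3).

2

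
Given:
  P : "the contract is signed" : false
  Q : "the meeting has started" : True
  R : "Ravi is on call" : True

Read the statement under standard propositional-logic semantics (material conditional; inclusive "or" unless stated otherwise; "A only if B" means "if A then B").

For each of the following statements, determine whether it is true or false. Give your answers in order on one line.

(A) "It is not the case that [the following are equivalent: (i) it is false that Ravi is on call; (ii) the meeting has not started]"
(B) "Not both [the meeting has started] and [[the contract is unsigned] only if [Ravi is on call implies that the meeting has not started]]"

(A) F, (B) T

(A): This is ¬(¬R ↔ ¬Q).

¬R = ¬T = F
¬Q = ¬T = F
¬R ↔ ¬Q = F ↔ F = T
¬(¬R ↔ ¬Q) = ¬T = F
So (A) is false.

(B): Formalization: Q ↑ (¬P → (R → ¬Q))

¬P = ¬F = T
¬Q = ¬T = F
R → ¬Q = T → F = F
¬P → (R → ¬Q) = T → F = F
Q ↑ (¬P → (R → ¬Q)) = T ↑ F = T
Thus (B) is true.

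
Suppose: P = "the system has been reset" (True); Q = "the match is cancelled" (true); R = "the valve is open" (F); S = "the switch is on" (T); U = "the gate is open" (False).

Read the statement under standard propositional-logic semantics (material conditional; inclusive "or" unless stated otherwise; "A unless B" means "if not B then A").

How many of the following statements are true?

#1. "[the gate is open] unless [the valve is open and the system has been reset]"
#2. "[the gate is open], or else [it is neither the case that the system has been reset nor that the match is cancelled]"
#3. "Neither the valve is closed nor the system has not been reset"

#1: This is U or (R and P).

R and P = False and True = False
U or (R and P) = False or False = False
Hence #1 is false.

#2: This is U or (P nor Q).

P nor Q = True nor True = False
U or (P nor Q) = False or False = False
So #2 is false.

#3: This is not R nor not P.

not R = not False = True
not P = not True = False
not R nor not P = True nor False = False
Hence #3 is false.

True statements: 0 (none).

0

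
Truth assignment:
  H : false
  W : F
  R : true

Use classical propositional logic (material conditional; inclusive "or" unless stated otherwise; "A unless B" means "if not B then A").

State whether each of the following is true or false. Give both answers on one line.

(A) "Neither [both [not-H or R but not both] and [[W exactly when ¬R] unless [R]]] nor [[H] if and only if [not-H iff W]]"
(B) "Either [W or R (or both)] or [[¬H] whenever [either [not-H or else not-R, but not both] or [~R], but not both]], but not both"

(A) F / (B) F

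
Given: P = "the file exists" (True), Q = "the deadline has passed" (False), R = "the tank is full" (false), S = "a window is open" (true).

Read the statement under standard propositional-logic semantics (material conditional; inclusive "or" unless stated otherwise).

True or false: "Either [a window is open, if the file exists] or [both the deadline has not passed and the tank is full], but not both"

true

Values: P=True, S=True, Q=False, R=False.
This is (P -> S) xor (not Q and R).

P -> S = True -> True = True
not Q = not False = True
not Q and R = True and False = False
(P -> S) xor (not Q and R) = True xor False = True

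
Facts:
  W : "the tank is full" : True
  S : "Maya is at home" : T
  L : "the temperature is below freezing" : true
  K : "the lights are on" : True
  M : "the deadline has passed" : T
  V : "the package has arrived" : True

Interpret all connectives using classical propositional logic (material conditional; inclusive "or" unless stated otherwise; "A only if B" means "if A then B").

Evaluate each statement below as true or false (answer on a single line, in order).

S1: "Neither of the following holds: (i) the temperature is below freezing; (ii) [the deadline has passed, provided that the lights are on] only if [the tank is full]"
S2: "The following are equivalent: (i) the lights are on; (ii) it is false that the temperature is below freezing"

S1: Formalization: L nor ((K -> M) -> W)

K -> M = T -> T = T
(K -> M) -> W = T -> T = T
L nor ((K -> M) -> W) = T nor T = F
Hence S1 is false.

S2: Formalization: K <-> ~L

~L = ~T = F
K <-> ~L = T <-> F = F
So S2 is false.

S1 F / S2 F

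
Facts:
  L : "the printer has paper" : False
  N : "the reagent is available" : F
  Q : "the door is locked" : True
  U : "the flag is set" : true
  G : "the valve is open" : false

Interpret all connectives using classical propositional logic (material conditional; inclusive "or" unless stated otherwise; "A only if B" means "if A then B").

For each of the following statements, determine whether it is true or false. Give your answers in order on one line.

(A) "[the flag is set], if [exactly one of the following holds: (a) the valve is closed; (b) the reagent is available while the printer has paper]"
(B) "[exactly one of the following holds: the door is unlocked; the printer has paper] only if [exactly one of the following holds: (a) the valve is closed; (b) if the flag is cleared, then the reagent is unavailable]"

(A): In symbols: (¬G ⊕ (N ∧ L)) → U

¬G = ¬F = T
N ∧ L = F ∧ F = F
¬G ⊕ (N ∧ L) = T ⊕ F = T
(¬G ⊕ (N ∧ L)) → U = T → T = T
Hence (A) is true.

(B): Formalization: (¬Q ⊕ L) → (¬G ⊕ (¬U → ¬N))

¬Q = ¬T = F
¬Q ⊕ L = F ⊕ F = F
¬G = ¬F = T
¬U = ¬T = F
¬N = ¬F = T
¬U → ¬N = F → T = T
¬G ⊕ (¬U → ¬N) = T ⊕ T = F
(¬Q ⊕ L) → (¬G ⊕ (¬U → ¬N)) = F → F = T
So (B) is true.

(A) T; (B) T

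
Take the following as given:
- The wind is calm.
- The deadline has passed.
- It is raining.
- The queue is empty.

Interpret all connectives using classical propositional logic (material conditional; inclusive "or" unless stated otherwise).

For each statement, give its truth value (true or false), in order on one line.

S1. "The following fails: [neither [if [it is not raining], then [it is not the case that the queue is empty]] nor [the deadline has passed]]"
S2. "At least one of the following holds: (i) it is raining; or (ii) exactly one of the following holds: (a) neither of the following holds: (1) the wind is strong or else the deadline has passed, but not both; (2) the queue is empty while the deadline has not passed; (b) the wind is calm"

S1 True; S2 True

Let S = "it is raining" (T), M = "the queue is empty" (T), Q = "the deadline has passed" (T), G = "the wind is strong" (F).

S1: Parsed as ~((~S -> ~M) nor Q)

~S = ~T = F
~M = ~T = F
~S -> ~M = F -> F = T
(~S -> ~M) nor Q = T nor T = F
~((~S -> ~M) nor Q) = ~F = T
So S1 is true.

S2: In symbols: S | (((G xor Q) nor (M & ~Q)) xor ~G)

G xor Q = F xor T = T
~Q = ~T = F
M & ~Q = T & F = F
(G xor Q) nor (M & ~Q) = T nor F = F
~G = ~F = T
((G xor Q) nor (M & ~Q)) xor ~G = F xor T = T
S | (((G xor Q) nor (M & ~Q)) xor ~G) = T | T = T
Hence S2 is true.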